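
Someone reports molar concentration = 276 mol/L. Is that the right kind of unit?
Yes

molar concentration has SI base units: mol / m^3
mol/L reduces to the same SI base units, so it is a valid unit for molar concentration.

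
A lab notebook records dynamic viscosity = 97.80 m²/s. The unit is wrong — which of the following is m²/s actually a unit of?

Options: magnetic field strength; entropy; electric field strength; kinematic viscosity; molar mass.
kinematic viscosity

dynamic viscosity should have units dimensionally equivalent to kg / (m * s) (e.g. Pa·s).
The given unit 'm²/s' reduces to m^2 / s. Of the listed options, that is the dimensionality of kinematic viscosity.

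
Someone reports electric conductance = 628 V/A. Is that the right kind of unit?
No

electric conductance has SI base units: A^2 * s^3 / (kg * m^2)
V/A does NOT reduce to A^2 * s^3 / (kg * m^2); a valid unit for electric conductance would be e.g. S.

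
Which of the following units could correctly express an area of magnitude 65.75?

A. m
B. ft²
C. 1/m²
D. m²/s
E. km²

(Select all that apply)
B, E

area has SI base units: m^2

Checking each option against m^2:
  A. m: ✗ does not match
  B. ft²: ✓ matches
  C. 1/m²: ✗ does not match
  D. m²/s: ✗ does not match
  E. km²: ✓ matches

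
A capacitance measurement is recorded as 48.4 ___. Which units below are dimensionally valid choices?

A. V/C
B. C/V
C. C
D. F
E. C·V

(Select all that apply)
B, D

capacitance has SI base units: A^2 * s^4 / (kg * m^2)

Checking each option against A^2 * s^4 / (kg * m^2):
  A. V/C: ✗ does not match
  B. C/V: ✓ matches
  C. C: ✗ does not match
  D. F: ✓ matches
  E. C·V: ✗ does not match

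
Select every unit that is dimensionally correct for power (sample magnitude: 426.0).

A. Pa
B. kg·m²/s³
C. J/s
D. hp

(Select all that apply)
B, C, D

power has SI base units: kg * m^2 / s^3

Checking each option against kg * m^2 / s^3:
  A. Pa: ✗ does not match
  B. kg·m²/s³: ✓ matches
  C. J/s: ✓ matches
  D. hp: ✓ matches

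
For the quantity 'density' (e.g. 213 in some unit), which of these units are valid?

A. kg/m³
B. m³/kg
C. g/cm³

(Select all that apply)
A, C

density has SI base units: kg / m^3

Checking each option against kg / m^3:
  A. kg/m³: ✓ matches
  B. m³/kg: ✗ does not match
  C. g/cm³: ✓ matches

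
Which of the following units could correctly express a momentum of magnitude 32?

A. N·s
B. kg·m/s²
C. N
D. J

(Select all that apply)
A

momentum has SI base units: kg * m / s

Checking each option against kg * m / s:
  A. N·s: ✓ matches
  B. kg·m/s²: ✗ does not match
  C. N: ✗ does not match
  D. J: ✗ does not match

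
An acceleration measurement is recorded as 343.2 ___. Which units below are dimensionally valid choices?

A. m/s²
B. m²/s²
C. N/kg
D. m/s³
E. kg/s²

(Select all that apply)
A, C

acceleration has SI base units: m / s^2

Checking each option against m / s^2:
  A. m/s²: ✓ matches
  B. m²/s²: ✗ does not match
  C. N/kg: ✓ matches
  D. m/s³: ✗ does not match
  E. kg/s²: ✗ does not match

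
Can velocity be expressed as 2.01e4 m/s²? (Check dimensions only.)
No

velocity has SI base units: m / s
m/s² does NOT reduce to m / s; a valid unit for velocity would be e.g. m/s.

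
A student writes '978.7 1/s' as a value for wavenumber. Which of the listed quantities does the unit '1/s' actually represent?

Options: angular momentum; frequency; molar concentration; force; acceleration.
frequency

wavenumber should have units dimensionally equivalent to 1 / m (e.g. 1/m).
The given unit '1/s' reduces to 1 / s. Of the listed options, that is the dimensionality of frequency.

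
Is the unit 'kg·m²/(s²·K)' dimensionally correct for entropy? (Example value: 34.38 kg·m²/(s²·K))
Yes

entropy has SI base units: kg * m^2 / (s^2 * K)
kg·m²/(s²·K) reduces to the same SI base units, so it is a valid unit for entropy.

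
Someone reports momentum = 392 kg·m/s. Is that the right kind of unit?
Yes

momentum has SI base units: kg * m / s
kg·m/s reduces to the same SI base units, so it is a valid unit for momentum.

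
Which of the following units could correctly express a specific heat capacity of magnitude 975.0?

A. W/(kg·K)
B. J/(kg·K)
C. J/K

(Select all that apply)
B

specific heat capacity has SI base units: m^2 / (s^2 * K)

Checking each option against m^2 / (s^2 * K):
  A. W/(kg·K): ✗ does not match
  B. J/(kg·K): ✓ matches
  C. J/K: ✗ does not match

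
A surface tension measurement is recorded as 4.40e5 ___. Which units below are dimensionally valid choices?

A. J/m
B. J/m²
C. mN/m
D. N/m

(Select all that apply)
B, C, D

surface tension has SI base units: kg / s^2

Checking each option against kg / s^2:
  A. J/m: ✗ does not match
  B. J/m²: ✓ matches
  C. mN/m: ✓ matches
  D. N/m: ✓ matches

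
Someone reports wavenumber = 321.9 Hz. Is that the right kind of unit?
No

wavenumber has SI base units: 1 / m
Hz does NOT reduce to 1 / m; a valid unit for wavenumber would be e.g. 1/m.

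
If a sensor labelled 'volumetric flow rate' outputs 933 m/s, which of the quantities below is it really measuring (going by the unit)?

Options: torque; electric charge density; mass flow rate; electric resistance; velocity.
velocity

volumetric flow rate should have units dimensionally equivalent to m^3 / s (e.g. m³/s).
The given unit 'm/s' reduces to m / s. Of the listed options, that is the dimensionality of velocity.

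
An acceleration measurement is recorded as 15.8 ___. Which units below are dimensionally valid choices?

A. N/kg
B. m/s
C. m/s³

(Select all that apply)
A

acceleration has SI base units: m / s^2

Checking each option against m / s^2:
  A. N/kg: ✓ matches
  B. m/s: ✗ does not match
  C. m/s³: ✗ does not match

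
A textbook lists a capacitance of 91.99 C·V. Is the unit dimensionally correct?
No

capacitance has SI base units: A^2 * s^4 / (kg * m^2)
C·V does NOT reduce to A^2 * s^4 / (kg * m^2); a valid unit for capacitance would be e.g. F.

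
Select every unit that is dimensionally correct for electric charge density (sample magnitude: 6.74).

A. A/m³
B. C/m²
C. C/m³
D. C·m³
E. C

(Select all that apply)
C

electric charge density has SI base units: A * s / m^3

Checking each option against A * s / m^3:
  A. A/m³: ✗ does not match
  B. C/m²: ✗ does not match
  C. C/m³: ✓ matches
  D. C·m³: ✗ does not match
  E. C: ✗ does not match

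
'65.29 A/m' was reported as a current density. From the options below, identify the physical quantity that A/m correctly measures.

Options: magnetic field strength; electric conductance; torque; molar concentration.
magnetic field strength

current density should have units dimensionally equivalent to A / m^2 (e.g. A/m²).
The given unit 'A/m' reduces to A / m. Of the listed options, that is the dimensionality of magnetic field strength.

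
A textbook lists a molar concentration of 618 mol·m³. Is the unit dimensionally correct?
No

molar concentration has SI base units: mol / m^3
mol·m³ does NOT reduce to mol / m^3; a valid unit for molar concentration would be e.g. mol/m³.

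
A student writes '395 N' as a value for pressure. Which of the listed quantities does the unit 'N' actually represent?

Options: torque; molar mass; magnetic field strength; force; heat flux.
force

pressure should have units dimensionally equivalent to kg / (m * s^2) (e.g. Pa).
The given unit 'N' reduces to kg * m / s^2. Of the listed options, that is the dimensionality of force.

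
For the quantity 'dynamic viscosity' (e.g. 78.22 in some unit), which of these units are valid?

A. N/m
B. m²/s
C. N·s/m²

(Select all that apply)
C

dynamic viscosity has SI base units: kg / (m * s)

Checking each option against kg / (m * s):
  A. N/m: ✗ does not match
  B. m²/s: ✗ does not match
  C. N·s/m²: ✓ matches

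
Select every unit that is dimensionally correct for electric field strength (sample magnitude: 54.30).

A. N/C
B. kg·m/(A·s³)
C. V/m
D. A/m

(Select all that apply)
A, B, C

electric field strength has SI base units: kg * m / (A * s^3)

Checking each option against kg * m / (A * s^3):
  A. N/C: ✓ matches
  B. kg·m/(A·s³): ✓ matches
  C. V/m: ✓ matches
  D. A/m: ✗ does not match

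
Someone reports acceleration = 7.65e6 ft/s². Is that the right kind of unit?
Yes

acceleration has SI base units: m / s^2
ft/s² reduces to the same SI base units, so it is a valid unit for acceleration.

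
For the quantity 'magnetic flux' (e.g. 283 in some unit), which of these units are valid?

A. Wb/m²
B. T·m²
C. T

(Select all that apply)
B

magnetic flux has SI base units: kg * m^2 / (A * s^2)

Checking each option against kg * m^2 / (A * s^2):
  A. Wb/m²: ✗ does not match
  B. T·m²: ✓ matches
  C. T: ✗ does not match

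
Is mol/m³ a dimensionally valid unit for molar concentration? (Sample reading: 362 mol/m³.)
Yes

molar concentration has SI base units: mol / m^3
mol/m³ reduces to the same SI base units, so it is a valid unit for molar concentration.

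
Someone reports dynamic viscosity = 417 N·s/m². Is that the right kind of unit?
Yes

dynamic viscosity has SI base units: kg / (m * s)
N·s/m² reduces to the same SI base units, so it is a valid unit for dynamic viscosity.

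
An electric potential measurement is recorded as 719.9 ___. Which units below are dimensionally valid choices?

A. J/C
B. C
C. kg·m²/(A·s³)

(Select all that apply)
A, C

electric potential has SI base units: kg * m^2 / (A * s^3)

Checking each option against kg * m^2 / (A * s^3):
  A. J/C: ✓ matches
  B. C: ✗ does not match
  C. kg·m²/(A·s³): ✓ matches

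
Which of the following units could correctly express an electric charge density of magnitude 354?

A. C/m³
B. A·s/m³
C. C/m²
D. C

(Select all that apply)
A, B

electric charge density has SI base units: A * s / m^3

Checking each option against A * s / m^3:
  A. C/m³: ✓ matches
  B. A·s/m³: ✓ matches
  C. C/m²: ✗ does not match
  D. C: ✗ does not match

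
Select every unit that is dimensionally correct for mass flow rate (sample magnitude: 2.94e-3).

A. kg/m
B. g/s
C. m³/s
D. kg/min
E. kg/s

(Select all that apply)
B, D, E

mass flow rate has SI base units: kg / s

Checking each option against kg / s:
  A. kg/m: ✗ does not match
  B. g/s: ✓ matches
  C. m³/s: ✗ does not match
  D. kg/min: ✓ matches
  E. kg/s: ✓ matches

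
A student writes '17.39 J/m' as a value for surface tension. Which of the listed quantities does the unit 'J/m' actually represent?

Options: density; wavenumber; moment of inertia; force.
force

surface tension should have units dimensionally equivalent to kg / s^2 (e.g. N/m).
The given unit 'J/m' reduces to kg * m / s^2. Of the listed options, that is the dimensionality of force.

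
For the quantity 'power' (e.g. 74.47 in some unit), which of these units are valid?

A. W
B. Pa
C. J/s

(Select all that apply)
A, C

power has SI base units: kg * m^2 / s^3

Checking each option against kg * m^2 / s^3:
  A. W: ✓ matches
  B. Pa: ✗ does not match
  C. J/s: ✓ matches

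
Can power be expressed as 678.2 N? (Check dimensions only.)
No

power has SI base units: kg * m^2 / s^3
N does NOT reduce to kg * m^2 / s^3; a valid unit for power would be e.g. W.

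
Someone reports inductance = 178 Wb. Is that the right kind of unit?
No

inductance has SI base units: kg * m^2 / (A^2 * s^2)
Wb does NOT reduce to kg * m^2 / (A^2 * s^2); a valid unit for inductance would be e.g. H.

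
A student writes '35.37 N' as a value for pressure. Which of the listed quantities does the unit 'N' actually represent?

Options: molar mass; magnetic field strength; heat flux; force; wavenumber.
force

pressure should have units dimensionally equivalent to kg / (m * s^2) (e.g. Pa).
The given unit 'N' reduces to kg * m / s^2. Of the listed options, that is the dimensionality of force.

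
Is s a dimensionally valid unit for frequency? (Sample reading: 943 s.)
No

frequency has SI base units: 1 / s
s does NOT reduce to 1 / s; a valid unit for frequency would be e.g. Hz.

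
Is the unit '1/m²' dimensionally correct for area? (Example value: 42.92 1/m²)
No

area has SI base units: m^2
1/m² does NOT reduce to m^2; a valid unit for area would be e.g. m².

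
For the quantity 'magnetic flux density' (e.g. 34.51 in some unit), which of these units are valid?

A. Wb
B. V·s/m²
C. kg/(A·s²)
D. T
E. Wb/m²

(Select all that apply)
B, C, D, E

magnetic flux density has SI base units: kg / (A * s^2)

Checking each option against kg / (A * s^2):
  A. Wb: ✗ does not match
  B. V·s/m²: ✓ matches
  C. kg/(A·s²): ✓ matches
  D. T: ✓ matches
  E. Wb/m²: ✓ matches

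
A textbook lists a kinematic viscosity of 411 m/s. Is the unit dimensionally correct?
No

kinematic viscosity has SI base units: m^2 / s
m/s does NOT reduce to m^2 / s; a valid unit for kinematic viscosity would be e.g. m²/s.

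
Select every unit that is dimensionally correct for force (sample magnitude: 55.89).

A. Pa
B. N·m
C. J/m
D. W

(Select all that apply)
C

force has SI base units: kg * m / s^2

Checking each option against kg * m / s^2:
  A. Pa: ✗ does not match
  B. N·m: ✗ does not match
  C. J/m: ✓ matches
  D. W: ✗ does not match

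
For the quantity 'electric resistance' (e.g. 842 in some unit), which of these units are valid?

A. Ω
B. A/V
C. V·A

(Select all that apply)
A

electric resistance has SI base units: kg * m^2 / (A^2 * s^3)

Checking each option against kg * m^2 / (A^2 * s^3):
  A. Ω: ✓ matches
  B. A/V: ✗ does not match
  C. V·A: ✗ does not match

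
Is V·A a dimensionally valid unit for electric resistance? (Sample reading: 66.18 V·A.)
No

electric resistance has SI base units: kg * m^2 / (A^2 * s^3)
V·A does NOT reduce to kg * m^2 / (A^2 * s^3); a valid unit for electric resistance would be e.g. Ω.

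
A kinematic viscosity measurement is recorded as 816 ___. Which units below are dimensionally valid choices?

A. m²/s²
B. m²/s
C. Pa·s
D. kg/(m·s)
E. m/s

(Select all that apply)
B

kinematic viscosity has SI base units: m^2 / s

Checking each option against m^2 / s:
  A. m²/s²: ✗ does not match
  B. m²/s: ✓ matches
  C. Pa·s: ✗ does not match
  D. kg/(m·s): ✗ does not match
  E. m/s: ✗ does not match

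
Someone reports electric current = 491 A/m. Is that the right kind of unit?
No

electric current has SI base units: A
A/m does NOT reduce to A; a valid unit for electric current would be e.g. A.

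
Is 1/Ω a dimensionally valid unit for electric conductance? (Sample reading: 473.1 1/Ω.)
Yes

electric conductance has SI base units: A^2 * s^3 / (kg * m^2)
1/Ω reduces to the same SI base units, so it is a valid unit for electric conductance.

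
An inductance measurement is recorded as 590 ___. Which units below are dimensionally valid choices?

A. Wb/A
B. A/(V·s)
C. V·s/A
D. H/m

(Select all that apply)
A, C

inductance has SI base units: kg * m^2 / (A^2 * s^2)

Checking each option against kg * m^2 / (A^2 * s^2):
  A. Wb/A: ✓ matches
  B. A/(V·s): ✗ does not match
  C. V·s/A: ✓ matches
  D. H/m: ✗ does not match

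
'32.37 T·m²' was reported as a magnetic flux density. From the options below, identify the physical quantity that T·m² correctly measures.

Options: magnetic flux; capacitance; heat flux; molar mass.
magnetic flux

magnetic flux density should have units dimensionally equivalent to kg / (A * s^2) (e.g. T).
The given unit 'T·m²' reduces to kg * m^2 / (A * s^2). Of the listed options, that is the dimensionality of magnetic flux.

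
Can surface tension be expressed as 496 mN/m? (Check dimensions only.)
Yes

surface tension has SI base units: kg / s^2
mN/m reduces to the same SI base units, so it is a valid unit for surface tension.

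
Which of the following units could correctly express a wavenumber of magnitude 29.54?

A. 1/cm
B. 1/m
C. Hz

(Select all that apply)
A, B

wavenumber has SI base units: 1 / m

Checking each option against 1 / m:
  A. 1/cm: ✓ matches
  B. 1/m: ✓ matches
  C. Hz: ✗ does not match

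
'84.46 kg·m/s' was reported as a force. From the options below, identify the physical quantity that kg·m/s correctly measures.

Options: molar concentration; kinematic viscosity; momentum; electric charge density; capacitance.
momentum

force should have units dimensionally equivalent to kg * m / s^2 (e.g. N).
The given unit 'kg·m/s' reduces to kg * m / s. Of the listed options, that is the dimensionality of momentum.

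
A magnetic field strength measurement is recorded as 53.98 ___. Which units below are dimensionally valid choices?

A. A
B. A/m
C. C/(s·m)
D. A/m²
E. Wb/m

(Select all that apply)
B, C

magnetic field strength has SI base units: A / m

Checking each option against A / m:
  A. A: ✗ does not match
  B. A/m: ✓ matches
  C. C/(s·m): ✓ matches
  D. A/m²: ✗ does not match
  E. Wb/m: ✗ does not match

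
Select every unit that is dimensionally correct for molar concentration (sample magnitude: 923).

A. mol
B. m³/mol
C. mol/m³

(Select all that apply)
C

molar concentration has SI base units: mol / m^3

Checking each option against mol / m^3:
  A. mol: ✗ does not match
  B. m³/mol: ✗ does not match
  C. mol/m³: ✓ matches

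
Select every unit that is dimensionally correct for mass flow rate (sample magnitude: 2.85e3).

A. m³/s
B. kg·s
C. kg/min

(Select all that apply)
C

mass flow rate has SI base units: kg / s

Checking each option against kg / s:
  A. m³/s: ✗ does not match
  B. kg·s: ✗ does not match
  C. kg/min: ✓ matches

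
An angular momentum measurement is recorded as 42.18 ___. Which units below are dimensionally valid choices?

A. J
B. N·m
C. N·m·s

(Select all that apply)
C

angular momentum has SI base units: kg * m^2 / s

Checking each option against kg * m^2 / s:
  A. J: ✗ does not match
  B. N·m: ✗ does not match
  C. N·m·s: ✓ matches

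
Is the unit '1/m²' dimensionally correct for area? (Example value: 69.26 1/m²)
No

area has SI base units: m^2
1/m² does NOT reduce to m^2; a valid unit for area would be e.g. m².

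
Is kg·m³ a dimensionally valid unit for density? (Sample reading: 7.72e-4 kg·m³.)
No

density has SI base units: kg / m^3
kg·m³ does NOT reduce to kg / m^3; a valid unit for density would be e.g. kg/m³.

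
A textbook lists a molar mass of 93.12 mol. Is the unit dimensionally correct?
No

molar mass has SI base units: kg / mol
mol does NOT reduce to kg / mol; a valid unit for molar mass would be e.g. kg/mol.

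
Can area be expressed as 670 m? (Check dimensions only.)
No

area has SI base units: m^2
m does NOT reduce to m^2; a valid unit for area would be e.g. m².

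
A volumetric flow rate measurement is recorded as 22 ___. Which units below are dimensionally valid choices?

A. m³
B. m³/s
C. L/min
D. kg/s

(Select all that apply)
B, C

volumetric flow rate has SI base units: m^3 / s

Checking each option against m^3 / s:
  A. m³: ✗ does not match
  B. m³/s: ✓ matches
  C. L/min: ✓ matches
  D. kg/s: ✗ does not match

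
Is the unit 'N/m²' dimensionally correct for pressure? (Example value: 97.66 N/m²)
Yes

pressure has SI base units: kg / (m * s^2)
N/m² reduces to the same SI base units, so it is a valid unit for pressure.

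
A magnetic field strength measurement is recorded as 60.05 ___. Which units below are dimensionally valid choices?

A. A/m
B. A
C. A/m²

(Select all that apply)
A

magnetic field strength has SI base units: A / m

Checking each option against A / m:
  A. A/m: ✓ matches
  B. A: ✗ does not match
  C. A/m²: ✗ does not match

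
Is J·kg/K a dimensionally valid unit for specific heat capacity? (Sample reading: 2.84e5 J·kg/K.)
No

specific heat capacity has SI base units: m^2 / (s^2 * K)
J·kg/K does NOT reduce to m^2 / (s^2 * K); a valid unit for specific heat capacity would be e.g. J/(kg·K).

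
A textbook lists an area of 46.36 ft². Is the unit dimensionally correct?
Yes

area has SI base units: m^2
ft² reduces to the same SI base units, so it is a valid unit for area.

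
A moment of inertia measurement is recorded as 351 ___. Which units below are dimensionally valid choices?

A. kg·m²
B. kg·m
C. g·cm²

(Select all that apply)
A, C

moment of inertia has SI base units: kg * m^2

Checking each option against kg * m^2:
  A. kg·m²: ✓ matches
  B. kg·m: ✗ does not match
  C. g·cm²: ✓ matches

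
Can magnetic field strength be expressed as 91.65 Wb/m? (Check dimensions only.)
No

magnetic field strength has SI base units: A / m
Wb/m does NOT reduce to A / m; a valid unit for magnetic field strength would be e.g. A/m.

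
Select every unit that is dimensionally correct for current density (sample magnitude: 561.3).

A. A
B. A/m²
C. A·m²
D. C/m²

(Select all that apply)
B

current density has SI base units: A / m^2

Checking each option against A / m^2:
  A. A: ✗ does not match
  B. A/m²: ✓ matches
  C. A·m²: ✗ does not match
  D. C/m²: ✗ does not match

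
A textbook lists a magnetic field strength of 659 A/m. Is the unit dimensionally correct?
Yes

magnetic field strength has SI base units: A / m
A/m reduces to the same SI base units, so it is a valid unit for magnetic field strength.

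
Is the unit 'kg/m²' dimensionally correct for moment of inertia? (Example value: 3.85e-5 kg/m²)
No

moment of inertia has SI base units: kg * m^2
kg/m² does NOT reduce to kg * m^2; a valid unit for moment of inertia would be e.g. kg·m².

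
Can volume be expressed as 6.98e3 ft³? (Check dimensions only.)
Yes

volume has SI base units: m^3
ft³ reduces to the same SI base units, so it is a valid unit for volume.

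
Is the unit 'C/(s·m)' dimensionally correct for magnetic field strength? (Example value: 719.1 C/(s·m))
Yes

magnetic field strength has SI base units: A / m
C/(s·m) reduces to the same SI base units, so it is a valid unit for magnetic field strength.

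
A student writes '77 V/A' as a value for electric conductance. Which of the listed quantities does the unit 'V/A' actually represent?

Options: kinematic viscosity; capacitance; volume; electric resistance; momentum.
electric resistance

electric conductance should have units dimensionally equivalent to A^2 * s^3 / (kg * m^2) (e.g. S).
The given unit 'V/A' reduces to kg * m^2 / (A^2 * s^3). Of the listed options, that is the dimensionality of electric resistance.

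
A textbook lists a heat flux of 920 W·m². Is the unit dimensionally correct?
No

heat flux has SI base units: kg / s^3
W·m² does NOT reduce to kg / s^3; a valid unit for heat flux would be e.g. W/m².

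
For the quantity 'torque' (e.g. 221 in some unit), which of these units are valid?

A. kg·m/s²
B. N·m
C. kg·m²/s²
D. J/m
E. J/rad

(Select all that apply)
B, C, E

torque has SI base units: kg * m^2 / s^2

Checking each option against kg * m^2 / s^2:
  A. kg·m/s²: ✗ does not match
  B. N·m: ✓ matches
  C. kg·m²/s²: ✓ matches
  D. J/m: ✗ does not match
  E. J/rad: ✓ matches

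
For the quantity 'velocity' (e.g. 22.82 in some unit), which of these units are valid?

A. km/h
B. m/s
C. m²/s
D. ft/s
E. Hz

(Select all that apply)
A, B, D

velocity has SI base units: m / s

Checking each option against m / s:
  A. km/h: ✓ matches
  B. m/s: ✓ matches
  C. m²/s: ✗ does not match
  D. ft/s: ✓ matches
  E. Hz: ✗ does not match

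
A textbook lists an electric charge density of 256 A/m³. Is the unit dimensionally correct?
No

electric charge density has SI base units: A * s / m^3
A/m³ does NOT reduce to A * s / m^3; a valid unit for electric charge density would be e.g. C/m³.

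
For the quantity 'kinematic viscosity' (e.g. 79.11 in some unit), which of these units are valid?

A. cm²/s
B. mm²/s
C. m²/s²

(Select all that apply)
A, B

kinematic viscosity has SI base units: m^2 / s

Checking each option against m^2 / s:
  A. cm²/s: ✓ matches
  B. mm²/s: ✓ matches
  C. m²/s²: ✗ does not match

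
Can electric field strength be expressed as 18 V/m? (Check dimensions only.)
Yes

electric field strength has SI base units: kg * m / (A * s^3)
V/m reduces to the same SI base units, so it is a valid unit for electric field strength.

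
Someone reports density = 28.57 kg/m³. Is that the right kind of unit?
Yes

density has SI base units: kg / m^3
kg/m³ reduces to the same SI base units, so it is a valid unit for density.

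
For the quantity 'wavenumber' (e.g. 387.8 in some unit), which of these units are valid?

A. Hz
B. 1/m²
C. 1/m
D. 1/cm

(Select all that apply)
C, D

wavenumber has SI base units: 1 / m

Checking each option against 1 / m:
  A. Hz: ✗ does not match
  B. 1/m²: ✗ does not match
  C. 1/m: ✓ matches
  D. 1/cm: ✓ matches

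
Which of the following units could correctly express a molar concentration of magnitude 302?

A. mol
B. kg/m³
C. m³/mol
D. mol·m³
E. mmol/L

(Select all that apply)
E

molar concentration has SI base units: mol / m^3

Checking each option against mol / m^3:
  A. mol: ✗ does not match
  B. kg/m³: ✗ does not match
  C. m³/mol: ✗ does not match
  D. mol·m³: ✗ does not match
  E. mmol/L: ✓ matches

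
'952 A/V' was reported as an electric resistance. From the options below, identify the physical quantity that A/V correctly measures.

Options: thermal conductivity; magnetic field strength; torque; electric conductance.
electric conductance

electric resistance should have units dimensionally equivalent to kg * m^2 / (A^2 * s^3) (e.g. Ω).
The given unit 'A/V' reduces to A^2 * s^3 / (kg * m^2). Of the listed options, that is the dimensionality of electric conductance.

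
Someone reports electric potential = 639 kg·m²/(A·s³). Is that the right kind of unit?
Yes

electric potential has SI base units: kg * m^2 / (A * s^3)
kg·m²/(A·s³) reduces to the same SI base units, so it is a valid unit for electric potential.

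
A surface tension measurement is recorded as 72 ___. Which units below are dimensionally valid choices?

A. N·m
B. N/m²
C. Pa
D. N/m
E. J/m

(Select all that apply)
D

surface tension has SI base units: kg / s^2

Checking each option against kg / s^2:
  A. N·m: ✗ does not match
  B. N/m²: ✗ does not match
  C. Pa: ✗ does not match
  D. N/m: ✓ matches
  E. J/m: ✗ does not match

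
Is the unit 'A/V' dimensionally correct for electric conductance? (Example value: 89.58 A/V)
Yes

electric conductance has SI base units: A^2 * s^3 / (kg * m^2)
A/V reduces to the same SI base units, so it is a valid unit for electric conductance.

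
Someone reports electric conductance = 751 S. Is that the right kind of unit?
Yes

electric conductance has SI base units: A^2 * s^3 / (kg * m^2)
S reduces to the same SI base units, so it is a valid unit for electric conductance.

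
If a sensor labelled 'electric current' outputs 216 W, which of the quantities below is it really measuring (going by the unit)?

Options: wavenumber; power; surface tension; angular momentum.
power

electric current should have units dimensionally equivalent to A (e.g. A).
The given unit 'W' reduces to kg * m^2 / s^3. Of the listed options, that is the dimensionality of power.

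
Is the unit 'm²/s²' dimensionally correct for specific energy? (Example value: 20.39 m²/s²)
Yes

specific energy has SI base units: m^2 / s^2
m²/s² reduces to the same SI base units, so it is a valid unit for specific energy.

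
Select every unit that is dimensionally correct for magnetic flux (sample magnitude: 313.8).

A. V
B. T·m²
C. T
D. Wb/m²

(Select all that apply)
B

magnetic flux has SI base units: kg * m^2 / (A * s^2)

Checking each option against kg * m^2 / (A * s^2):
  A. V: ✗ does not match
  B. T·m²: ✓ matches
  C. T: ✗ does not match
  D. Wb/m²: ✗ does not match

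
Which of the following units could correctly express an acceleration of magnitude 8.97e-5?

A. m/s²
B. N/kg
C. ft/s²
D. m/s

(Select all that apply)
A, B, C

acceleration has SI base units: m / s^2

Checking each option against m / s^2:
  A. m/s²: ✓ matches
  B. N/kg: ✓ matches
  C. ft/s²: ✓ matches
  D. m/s: ✗ does not match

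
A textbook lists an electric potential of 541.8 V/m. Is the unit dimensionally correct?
No

electric potential has SI base units: kg * m^2 / (A * s^3)
V/m does NOT reduce to kg * m^2 / (A * s^3); a valid unit for electric potential would be e.g. V.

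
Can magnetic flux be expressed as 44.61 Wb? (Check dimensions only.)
Yes

magnetic flux has SI base units: kg * m^2 / (A * s^2)
Wb reduces to the same SI base units, so it is a valid unit for magnetic flux.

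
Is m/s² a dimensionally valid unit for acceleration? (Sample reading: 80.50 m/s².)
Yes

acceleration has SI base units: m / s^2
m/s² reduces to the same SI base units, so it is a valid unit for acceleration.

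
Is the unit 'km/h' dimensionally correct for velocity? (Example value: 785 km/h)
Yes

velocity has SI base units: m / s
km/h reduces to the same SI base units, so it is a valid unit for velocity.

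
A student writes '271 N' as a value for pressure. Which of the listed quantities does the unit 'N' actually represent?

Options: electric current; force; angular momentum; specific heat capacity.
force

pressure should have units dimensionally equivalent to kg / (m * s^2) (e.g. Pa).
The given unit 'N' reduces to kg * m / s^2. Of the listed options, that is the dimensionality of force.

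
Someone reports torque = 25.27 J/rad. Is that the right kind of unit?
Yes

torque has SI base units: kg * m^2 / s^2
J/rad reduces to the same SI base units, so it is a valid unit for torque.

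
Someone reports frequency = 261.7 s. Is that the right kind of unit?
No

frequency has SI base units: 1 / s
s does NOT reduce to 1 / s; a valid unit for frequency would be e.g. Hz.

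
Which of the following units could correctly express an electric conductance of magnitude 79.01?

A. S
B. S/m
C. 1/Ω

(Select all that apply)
A, C

electric conductance has SI base units: A^2 * s^3 / (kg * m^2)

Checking each option against A^2 * s^3 / (kg * m^2):
  A. S: ✓ matches
  B. S/m: ✗ does not match
  C. 1/Ω: ✓ matches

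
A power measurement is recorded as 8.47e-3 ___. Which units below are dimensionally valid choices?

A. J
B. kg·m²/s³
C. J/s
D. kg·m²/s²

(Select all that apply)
B, C

power has SI base units: kg * m^2 / s^3

Checking each option against kg * m^2 / s^3:
  A. J: ✗ does not match
  B. kg·m²/s³: ✓ matches
  C. J/s: ✓ matches
  D. kg·m²/s²: ✗ does not match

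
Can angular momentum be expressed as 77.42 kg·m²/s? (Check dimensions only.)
Yes

angular momentum has SI base units: kg * m^2 / s
kg·m²/s reduces to the same SI base units, so it is a valid unit for angular momentum.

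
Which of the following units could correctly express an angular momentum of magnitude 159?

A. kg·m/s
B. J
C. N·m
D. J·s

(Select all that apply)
D

angular momentum has SI base units: kg * m^2 / s

Checking each option against kg * m^2 / s:
  A. kg·m/s: ✗ does not match
  B. J: ✗ does not match
  C. N·m: ✗ does not match
  D. J·s: ✓ matches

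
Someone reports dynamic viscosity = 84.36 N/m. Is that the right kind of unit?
No

dynamic viscosity has SI base units: kg / (m * s)
N/m does NOT reduce to kg / (m * s); a valid unit for dynamic viscosity would be e.g. Pa·s.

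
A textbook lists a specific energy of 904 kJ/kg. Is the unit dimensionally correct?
Yes

specific energy has SI base units: m^2 / s^2
kJ/kg reduces to the same SI base units, so it is a valid unit for specific energy.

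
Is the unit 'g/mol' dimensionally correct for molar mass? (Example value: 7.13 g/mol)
Yes

molar mass has SI base units: kg / mol
g/mol reduces to the same SI base units, so it is a valid unit for molar mass.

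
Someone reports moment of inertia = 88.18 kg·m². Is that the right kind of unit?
Yes

moment of inertia has SI base units: kg * m^2
kg·m² reduces to the same SI base units, so it is a valid unit for moment of inertia.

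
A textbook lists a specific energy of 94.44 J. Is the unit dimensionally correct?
No

specific energy has SI base units: m^2 / s^2
J does NOT reduce to m^2 / s^2; a valid unit for specific energy would be e.g. J/kg.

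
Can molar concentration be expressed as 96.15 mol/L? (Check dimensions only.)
Yes

molar concentration has SI base units: mol / m^3
mol/L reduces to the same SI base units, so it is a valid unit for molar concentration.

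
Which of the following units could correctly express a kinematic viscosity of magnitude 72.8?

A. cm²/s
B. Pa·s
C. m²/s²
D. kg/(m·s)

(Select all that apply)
A

kinematic viscosity has SI base units: m^2 / s

Checking each option against m^2 / s:
  A. cm²/s: ✓ matches
  B. Pa·s: ✗ does not match
  C. m²/s²: ✗ does not match
  D. kg/(m·s): ✗ does not match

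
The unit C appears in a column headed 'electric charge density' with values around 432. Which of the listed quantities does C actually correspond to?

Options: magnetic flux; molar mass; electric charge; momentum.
electric charge

electric charge density should have units dimensionally equivalent to A * s / m^3 (e.g. C/m³).
The given unit 'C' reduces to A * s. Of the listed options, that is the dimensionality of electric charge.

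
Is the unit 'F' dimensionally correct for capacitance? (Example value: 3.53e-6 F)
Yes

capacitance has SI base units: A^2 * s^4 / (kg * m^2)
F reduces to the same SI base units, so it is a valid unit for capacitance.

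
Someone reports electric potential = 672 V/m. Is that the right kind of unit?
No

electric potential has SI base units: kg * m^2 / (A * s^3)
V/m does NOT reduce to kg * m^2 / (A * s^3); a valid unit for electric potential would be e.g. V.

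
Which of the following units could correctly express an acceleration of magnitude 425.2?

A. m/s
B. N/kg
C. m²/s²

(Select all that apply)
B

acceleration has SI base units: m / s^2

Checking each option against m / s^2:
  A. m/s: ✗ does not match
  B. N/kg: ✓ matches
  C. m²/s²: ✗ does not match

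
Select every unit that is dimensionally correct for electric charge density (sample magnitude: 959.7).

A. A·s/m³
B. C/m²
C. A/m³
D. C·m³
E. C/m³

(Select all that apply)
A, E

electric charge density has SI base units: A * s / m^3

Checking each option against A * s / m^3:
  A. A·s/m³: ✓ matches
  B. C/m²: ✗ does not match
  C. A/m³: ✗ does not match
  D. C·m³: ✗ does not match
  E. C/m³: ✓ matches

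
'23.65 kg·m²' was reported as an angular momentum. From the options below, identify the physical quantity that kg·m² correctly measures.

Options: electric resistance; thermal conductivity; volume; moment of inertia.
moment of inertia

angular momentum should have units dimensionally equivalent to kg * m^2 / s (e.g. kg·m²/s).
The given unit 'kg·m²' reduces to kg * m^2. Of the listed options, that is the dimensionality of moment of inertia.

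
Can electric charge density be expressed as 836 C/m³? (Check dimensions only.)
Yes

electric charge density has SI base units: A * s / m^3
C/m³ reduces to the same SI base units, so it is a valid unit for electric charge density.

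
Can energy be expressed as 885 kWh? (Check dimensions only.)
Yes

energy has SI base units: kg * m^2 / s^2
kWh reduces to the same SI base units, so it is a valid unit for energy.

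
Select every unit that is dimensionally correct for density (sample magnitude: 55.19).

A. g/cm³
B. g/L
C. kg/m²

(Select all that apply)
A, B

density has SI base units: kg / m^3

Checking each option against kg / m^3:
  A. g/cm³: ✓ matches
  B. g/L: ✓ matches
  C. kg/m²: ✗ does not match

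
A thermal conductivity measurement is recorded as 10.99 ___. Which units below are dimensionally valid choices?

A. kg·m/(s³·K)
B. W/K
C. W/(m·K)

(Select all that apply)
A, C

thermal conductivity has SI base units: kg * m / (s^3 * K)

Checking each option against kg * m / (s^3 * K):
  A. kg·m/(s³·K): ✓ matches
  B. W/K: ✗ does not match
  C. W/(m·K): ✓ matches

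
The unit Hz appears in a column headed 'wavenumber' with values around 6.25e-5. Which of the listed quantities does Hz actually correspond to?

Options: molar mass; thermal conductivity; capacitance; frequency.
frequency

wavenumber should have units dimensionally equivalent to 1 / m (e.g. 1/m).
The given unit 'Hz' reduces to 1 / s. Of the listed options, that is the dimensionality of frequency.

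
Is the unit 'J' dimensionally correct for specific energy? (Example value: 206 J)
No

specific energy has SI base units: m^2 / s^2
J does NOT reduce to m^2 / s^2; a valid unit for specific energy would be e.g. J/kg.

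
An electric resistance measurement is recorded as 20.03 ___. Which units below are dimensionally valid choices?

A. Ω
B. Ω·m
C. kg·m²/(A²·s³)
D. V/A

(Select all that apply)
A, C, D

electric resistance has SI base units: kg * m^2 / (A^2 * s^3)

Checking each option against kg * m^2 / (A^2 * s^3):
  A. Ω: ✓ matches
  B. Ω·m: ✗ does not match
  C. kg·m²/(A²·s³): ✓ matches
  D. V/A: ✓ matches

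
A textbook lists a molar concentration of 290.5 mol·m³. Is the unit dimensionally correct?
No

molar concentration has SI base units: mol / m^3
mol·m³ does NOT reduce to mol / m^3; a valid unit for molar concentration would be e.g. mol/m³.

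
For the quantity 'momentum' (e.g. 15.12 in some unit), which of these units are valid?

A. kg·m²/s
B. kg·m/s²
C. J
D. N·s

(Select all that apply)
D

momentum has SI base units: kg * m / s

Checking each option against kg * m / s:
  A. kg·m²/s: ✗ does not match
  B. kg·m/s²: ✗ does not match
  C. J: ✗ does not match
  D. N·s: ✓ matches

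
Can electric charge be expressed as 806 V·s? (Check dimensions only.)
No

electric charge has SI base units: A * s
V·s does NOT reduce to A * s; a valid unit for electric charge would be e.g. C.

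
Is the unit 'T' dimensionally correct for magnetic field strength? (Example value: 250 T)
No

magnetic field strength has SI base units: A / m
T does NOT reduce to A / m; a valid unit for magnetic field strength would be e.g. A/m.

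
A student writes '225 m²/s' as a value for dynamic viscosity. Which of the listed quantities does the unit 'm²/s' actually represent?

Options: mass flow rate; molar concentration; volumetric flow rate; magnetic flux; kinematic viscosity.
kinematic viscosity

dynamic viscosity should have units dimensionally equivalent to kg / (m * s) (e.g. Pa·s).
The given unit 'm²/s' reduces to m^2 / s. Of the listed options, that is the dimensionality of kinematic viscosity.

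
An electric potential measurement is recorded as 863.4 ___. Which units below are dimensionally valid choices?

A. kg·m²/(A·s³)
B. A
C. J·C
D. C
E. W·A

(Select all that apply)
A

electric potential has SI base units: kg * m^2 / (A * s^3)

Checking each option against kg * m^2 / (A * s^3):
  A. kg·m²/(A·s³): ✓ matches
  B. A: ✗ does not match
  C. J·C: ✗ does not match
  D. C: ✗ does not match
  E. W·A: ✗ does not match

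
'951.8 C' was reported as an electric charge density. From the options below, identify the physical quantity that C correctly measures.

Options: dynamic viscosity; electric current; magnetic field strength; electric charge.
electric charge

electric charge density should have units dimensionally equivalent to A * s / m^3 (e.g. C/m³).
The given unit 'C' reduces to A * s. Of the listed options, that is the dimensionality of electric charge.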